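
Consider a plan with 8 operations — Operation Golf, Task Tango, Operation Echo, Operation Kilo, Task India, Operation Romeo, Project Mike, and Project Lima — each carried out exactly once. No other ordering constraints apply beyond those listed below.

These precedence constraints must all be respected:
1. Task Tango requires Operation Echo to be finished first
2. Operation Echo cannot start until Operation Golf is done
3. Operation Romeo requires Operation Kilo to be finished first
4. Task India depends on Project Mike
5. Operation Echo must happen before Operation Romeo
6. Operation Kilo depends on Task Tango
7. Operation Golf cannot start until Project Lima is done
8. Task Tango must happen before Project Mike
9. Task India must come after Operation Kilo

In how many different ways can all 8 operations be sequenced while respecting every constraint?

Only Project Lima has no prerequisites, so it must go first.
Counting all ways to extend the partial order to a total order gives 5.

5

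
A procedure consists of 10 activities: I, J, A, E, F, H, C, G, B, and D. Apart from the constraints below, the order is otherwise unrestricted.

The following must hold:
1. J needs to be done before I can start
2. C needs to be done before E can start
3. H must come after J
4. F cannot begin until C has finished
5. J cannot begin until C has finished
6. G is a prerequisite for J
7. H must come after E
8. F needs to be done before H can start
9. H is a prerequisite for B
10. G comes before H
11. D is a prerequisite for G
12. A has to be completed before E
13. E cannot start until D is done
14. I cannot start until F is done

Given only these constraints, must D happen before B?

Yes

Chaining the stated constraints: D → E → H → B.
Hence D necessarily comes before B.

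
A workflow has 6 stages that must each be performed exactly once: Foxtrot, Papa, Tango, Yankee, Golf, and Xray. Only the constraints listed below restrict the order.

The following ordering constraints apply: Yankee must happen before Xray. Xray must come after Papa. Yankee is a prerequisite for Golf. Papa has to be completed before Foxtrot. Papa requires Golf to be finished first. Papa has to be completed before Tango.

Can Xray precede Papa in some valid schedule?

No

The constraints give a chain Papa → Xray, which forces Papa before Xray.
Hence Xray can never be scheduled before Papa.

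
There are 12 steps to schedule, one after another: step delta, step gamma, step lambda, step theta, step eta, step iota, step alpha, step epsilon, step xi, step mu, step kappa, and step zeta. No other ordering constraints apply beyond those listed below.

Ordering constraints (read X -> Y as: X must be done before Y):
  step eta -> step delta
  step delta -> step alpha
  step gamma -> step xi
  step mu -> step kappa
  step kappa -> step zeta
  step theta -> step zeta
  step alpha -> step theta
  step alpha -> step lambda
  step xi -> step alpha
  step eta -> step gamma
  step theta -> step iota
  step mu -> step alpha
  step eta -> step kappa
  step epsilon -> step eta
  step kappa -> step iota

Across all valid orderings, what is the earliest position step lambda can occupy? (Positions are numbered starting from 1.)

8

Working backwards through the constraints from step lambda, its full set of required predecessors is step delta, step gamma, step eta, step alpha, step epsilon, step xi, step mu — 7 of them.
So at minimum 7 steps come before step lambda, putting step lambda no earlier than position 8. That position is achievable by scheduling exactly those predecessors first.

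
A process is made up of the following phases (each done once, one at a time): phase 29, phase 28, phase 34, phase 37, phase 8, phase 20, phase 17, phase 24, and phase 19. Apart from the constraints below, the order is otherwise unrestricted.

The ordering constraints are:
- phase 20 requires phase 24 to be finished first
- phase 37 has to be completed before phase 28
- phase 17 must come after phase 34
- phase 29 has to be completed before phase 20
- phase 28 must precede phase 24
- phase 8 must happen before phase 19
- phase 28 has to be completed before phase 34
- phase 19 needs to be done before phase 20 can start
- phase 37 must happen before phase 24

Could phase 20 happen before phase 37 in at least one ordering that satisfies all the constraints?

No

The constraints give a chain phase 37 → phase 24 → phase 20, which forces phase 37 before phase 20.
Hence phase 20 can never be scheduled before phase 37.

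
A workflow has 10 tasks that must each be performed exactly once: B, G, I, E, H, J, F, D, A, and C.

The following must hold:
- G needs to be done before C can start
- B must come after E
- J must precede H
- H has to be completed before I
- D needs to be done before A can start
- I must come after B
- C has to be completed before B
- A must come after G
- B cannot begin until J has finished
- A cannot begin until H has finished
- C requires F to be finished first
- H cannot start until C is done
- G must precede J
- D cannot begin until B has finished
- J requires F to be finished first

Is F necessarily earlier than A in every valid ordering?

Chaining the stated constraints: F → C → H → A.
So F must precede A in any valid ordering.

Yes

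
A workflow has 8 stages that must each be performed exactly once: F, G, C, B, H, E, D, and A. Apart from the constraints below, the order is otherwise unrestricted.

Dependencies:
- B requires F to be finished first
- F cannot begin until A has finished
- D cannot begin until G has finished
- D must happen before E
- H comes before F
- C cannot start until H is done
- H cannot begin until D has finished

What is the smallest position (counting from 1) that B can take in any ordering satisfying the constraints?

The stages that are forced before B, directly or transitively, are F, G, H, D, A. That's 5 stages.
With 5 mandatory predecessors, the earliest B can sit is position 5+1 = 6, and placing just those 5 first achieves it.

6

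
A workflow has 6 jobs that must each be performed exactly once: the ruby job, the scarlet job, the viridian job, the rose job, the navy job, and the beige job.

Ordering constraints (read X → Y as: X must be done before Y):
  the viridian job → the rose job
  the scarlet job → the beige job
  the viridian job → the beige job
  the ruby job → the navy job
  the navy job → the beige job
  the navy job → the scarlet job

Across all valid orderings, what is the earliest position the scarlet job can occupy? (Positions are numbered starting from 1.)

Every job that must precede the scarlet job has to come before it. Tracing all chains that end at the scarlet job, those jobs are: the ruby job, the navy job — 2 in total.
With 2 mandatory predecessors, the earliest the scarlet job can sit is position 2+1 = 3, and placing just those 2 first achieves it.

3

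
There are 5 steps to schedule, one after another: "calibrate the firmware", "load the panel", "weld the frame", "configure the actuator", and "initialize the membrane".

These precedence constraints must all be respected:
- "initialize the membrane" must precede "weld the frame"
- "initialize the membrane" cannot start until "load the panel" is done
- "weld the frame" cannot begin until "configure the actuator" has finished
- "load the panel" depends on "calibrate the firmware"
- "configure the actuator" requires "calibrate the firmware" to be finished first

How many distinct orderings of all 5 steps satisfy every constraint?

"calibrate the firmware" is the only step with nothing required before it, so every ordering starts there.
Counting all ways to extend the partial order to a total order gives 3.

3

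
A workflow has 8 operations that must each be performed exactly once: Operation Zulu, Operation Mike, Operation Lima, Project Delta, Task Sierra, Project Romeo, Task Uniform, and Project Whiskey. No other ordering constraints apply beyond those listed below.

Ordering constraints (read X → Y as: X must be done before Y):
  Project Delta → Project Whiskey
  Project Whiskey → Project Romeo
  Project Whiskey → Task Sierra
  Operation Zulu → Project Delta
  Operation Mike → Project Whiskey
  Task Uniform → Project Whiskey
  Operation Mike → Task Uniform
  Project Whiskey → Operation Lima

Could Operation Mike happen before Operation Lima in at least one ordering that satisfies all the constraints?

Operation Mike is actually forced before Operation Lima by the constraints, so certainly some valid ordering has Operation Mike first.

Yes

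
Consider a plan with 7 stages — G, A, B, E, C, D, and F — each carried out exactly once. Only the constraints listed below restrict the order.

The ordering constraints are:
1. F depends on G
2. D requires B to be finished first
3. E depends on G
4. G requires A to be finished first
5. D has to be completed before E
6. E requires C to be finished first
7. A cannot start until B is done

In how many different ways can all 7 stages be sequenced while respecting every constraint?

39

2 stages have no prerequisites (B, C), so any of them could come first.
Counting all ways to extend the partial order to a total order gives 39.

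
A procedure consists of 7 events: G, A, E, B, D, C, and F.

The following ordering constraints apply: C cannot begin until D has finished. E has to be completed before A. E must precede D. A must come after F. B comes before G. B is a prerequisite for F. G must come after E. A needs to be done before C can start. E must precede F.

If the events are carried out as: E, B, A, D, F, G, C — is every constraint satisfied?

No

Here F comes after A.
Since F is required before A, the ordering is invalid.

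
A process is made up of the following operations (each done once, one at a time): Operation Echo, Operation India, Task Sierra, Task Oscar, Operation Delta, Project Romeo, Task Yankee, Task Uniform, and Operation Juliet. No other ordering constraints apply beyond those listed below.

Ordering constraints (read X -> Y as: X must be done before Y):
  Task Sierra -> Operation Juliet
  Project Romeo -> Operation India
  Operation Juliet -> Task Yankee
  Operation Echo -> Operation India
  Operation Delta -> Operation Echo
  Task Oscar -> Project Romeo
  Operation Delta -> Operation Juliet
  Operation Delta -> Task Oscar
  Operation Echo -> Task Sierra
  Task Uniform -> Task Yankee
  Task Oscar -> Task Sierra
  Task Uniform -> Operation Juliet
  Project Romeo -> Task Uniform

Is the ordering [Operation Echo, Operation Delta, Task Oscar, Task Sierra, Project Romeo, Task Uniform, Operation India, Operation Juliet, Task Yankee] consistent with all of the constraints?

No

The sequence places Operation Echo ahead of Operation Delta.
That contradicts the constraint that Operation Delta must precede Operation Echo.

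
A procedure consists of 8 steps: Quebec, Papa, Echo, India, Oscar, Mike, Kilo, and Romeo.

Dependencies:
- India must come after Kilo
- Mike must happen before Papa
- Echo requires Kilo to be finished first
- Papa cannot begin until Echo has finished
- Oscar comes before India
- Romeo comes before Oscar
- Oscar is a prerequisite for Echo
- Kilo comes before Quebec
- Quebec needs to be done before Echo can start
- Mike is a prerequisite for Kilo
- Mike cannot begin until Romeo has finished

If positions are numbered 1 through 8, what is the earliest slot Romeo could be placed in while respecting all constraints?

1

Romeo has no prerequisites at all, so it can go in position 1.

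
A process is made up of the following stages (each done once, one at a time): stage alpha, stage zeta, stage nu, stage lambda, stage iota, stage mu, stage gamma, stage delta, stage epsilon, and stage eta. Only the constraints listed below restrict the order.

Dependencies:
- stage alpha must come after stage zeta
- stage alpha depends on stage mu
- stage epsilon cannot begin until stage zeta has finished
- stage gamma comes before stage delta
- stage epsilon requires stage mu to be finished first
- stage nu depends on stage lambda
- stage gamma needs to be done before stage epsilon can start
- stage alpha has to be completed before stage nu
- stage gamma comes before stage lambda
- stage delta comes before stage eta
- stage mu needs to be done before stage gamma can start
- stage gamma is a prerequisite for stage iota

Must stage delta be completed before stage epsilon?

No chain of constraints connects stage delta to stage epsilon in either direction.
There exist valid orderings with stage epsilon before stage delta, so stage delta is not required to come first.

No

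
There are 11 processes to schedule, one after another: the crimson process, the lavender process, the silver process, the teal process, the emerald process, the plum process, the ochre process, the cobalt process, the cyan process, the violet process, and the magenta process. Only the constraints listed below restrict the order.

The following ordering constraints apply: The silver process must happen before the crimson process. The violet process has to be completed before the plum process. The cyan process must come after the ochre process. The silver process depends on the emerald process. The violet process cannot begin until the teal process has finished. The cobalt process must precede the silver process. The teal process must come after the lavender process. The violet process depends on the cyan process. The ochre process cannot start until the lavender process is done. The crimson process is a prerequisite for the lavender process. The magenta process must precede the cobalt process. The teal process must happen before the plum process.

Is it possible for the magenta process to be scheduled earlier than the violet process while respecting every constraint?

Every valid ordering already has the magenta process before the violet process (the constraints require it), so in particular at least one does.

Yes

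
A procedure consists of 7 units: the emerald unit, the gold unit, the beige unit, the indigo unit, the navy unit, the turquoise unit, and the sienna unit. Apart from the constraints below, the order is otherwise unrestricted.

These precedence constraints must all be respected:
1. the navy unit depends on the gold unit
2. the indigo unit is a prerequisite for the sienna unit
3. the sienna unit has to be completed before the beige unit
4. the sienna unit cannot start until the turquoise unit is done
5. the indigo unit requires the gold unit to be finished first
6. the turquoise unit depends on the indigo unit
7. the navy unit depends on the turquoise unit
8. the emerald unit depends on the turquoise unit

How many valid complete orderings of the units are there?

Only the gold unit has no prerequisites, so it must go first.
Systematically extending each partial ordering one unit at a time and counting, there are 12 complete orderings.

12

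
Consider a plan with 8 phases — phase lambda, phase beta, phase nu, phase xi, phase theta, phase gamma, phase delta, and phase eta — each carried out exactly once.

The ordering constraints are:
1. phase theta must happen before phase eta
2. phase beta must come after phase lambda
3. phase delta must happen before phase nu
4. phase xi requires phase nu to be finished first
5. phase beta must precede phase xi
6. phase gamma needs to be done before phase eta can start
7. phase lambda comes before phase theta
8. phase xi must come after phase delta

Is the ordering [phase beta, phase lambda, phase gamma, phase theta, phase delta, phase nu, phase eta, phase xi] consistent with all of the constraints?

No

Here phase lambda comes after phase beta.
But one of the constraints requires phase lambda before phase beta, so this ordering violates it.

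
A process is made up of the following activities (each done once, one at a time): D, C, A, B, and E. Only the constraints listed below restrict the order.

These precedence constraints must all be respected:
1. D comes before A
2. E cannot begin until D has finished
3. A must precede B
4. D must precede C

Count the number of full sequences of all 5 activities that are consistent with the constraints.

D is the only activity with nothing required before it, so every ordering starts there.
Systematically extending each partial ordering one activity at a time and counting, there are 12 complete orderings.

12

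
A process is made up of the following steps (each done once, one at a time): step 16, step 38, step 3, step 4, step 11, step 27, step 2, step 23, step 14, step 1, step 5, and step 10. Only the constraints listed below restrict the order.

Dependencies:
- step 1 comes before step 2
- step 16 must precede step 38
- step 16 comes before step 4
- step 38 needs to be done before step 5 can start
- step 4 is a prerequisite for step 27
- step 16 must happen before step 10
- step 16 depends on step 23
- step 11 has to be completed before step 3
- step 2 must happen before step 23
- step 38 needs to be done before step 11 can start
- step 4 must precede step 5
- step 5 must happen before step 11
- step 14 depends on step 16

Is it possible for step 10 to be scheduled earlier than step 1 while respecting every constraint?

Following step 1 → step 2 → step 23 → step 16 → step 10, step 1 must precede step 10 in every valid ordering.
Hence step 10 can never be scheduled before step 1.

No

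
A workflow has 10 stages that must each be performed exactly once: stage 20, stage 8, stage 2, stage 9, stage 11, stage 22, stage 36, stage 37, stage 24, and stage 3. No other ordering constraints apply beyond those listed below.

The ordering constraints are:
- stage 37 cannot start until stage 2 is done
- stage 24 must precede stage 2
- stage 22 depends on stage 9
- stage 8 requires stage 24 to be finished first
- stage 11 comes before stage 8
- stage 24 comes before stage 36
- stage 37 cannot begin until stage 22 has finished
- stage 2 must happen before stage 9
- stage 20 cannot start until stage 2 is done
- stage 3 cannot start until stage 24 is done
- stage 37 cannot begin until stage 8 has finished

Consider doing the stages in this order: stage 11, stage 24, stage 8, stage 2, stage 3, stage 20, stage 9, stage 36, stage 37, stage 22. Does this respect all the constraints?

Here stage 22 comes after stage 37.
But one of the constraints requires stage 22 before stage 37, so this ordering violates it.

No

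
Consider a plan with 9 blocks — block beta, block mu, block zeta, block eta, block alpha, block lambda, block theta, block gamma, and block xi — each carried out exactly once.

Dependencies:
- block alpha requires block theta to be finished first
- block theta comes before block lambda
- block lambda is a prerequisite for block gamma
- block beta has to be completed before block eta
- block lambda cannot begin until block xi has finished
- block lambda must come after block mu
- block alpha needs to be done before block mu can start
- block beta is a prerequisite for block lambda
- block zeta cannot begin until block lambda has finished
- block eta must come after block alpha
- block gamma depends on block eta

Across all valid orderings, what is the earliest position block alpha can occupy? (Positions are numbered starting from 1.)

The only block forced before block alpha (directly or transitively) is block theta.
So at minimum 1 block comes before block alpha, putting block alpha no earlier than position 2. That position is achievable by scheduling exactly that predecessor first.

2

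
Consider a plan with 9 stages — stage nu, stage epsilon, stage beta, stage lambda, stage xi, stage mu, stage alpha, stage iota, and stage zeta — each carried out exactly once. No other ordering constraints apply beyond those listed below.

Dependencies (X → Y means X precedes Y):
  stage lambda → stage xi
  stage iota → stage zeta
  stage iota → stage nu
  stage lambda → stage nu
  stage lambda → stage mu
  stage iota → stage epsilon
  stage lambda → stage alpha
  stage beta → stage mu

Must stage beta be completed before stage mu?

Yes

Tracing the constraints gives a chain: stage beta → stage mu.
Hence stage beta necessarily comes before stage mu.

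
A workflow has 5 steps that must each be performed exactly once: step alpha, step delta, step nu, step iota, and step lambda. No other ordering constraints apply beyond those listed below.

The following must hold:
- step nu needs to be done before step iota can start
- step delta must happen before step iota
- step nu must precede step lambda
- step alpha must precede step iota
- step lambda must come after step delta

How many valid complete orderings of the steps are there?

14

The steps with no prerequisites are step alpha, step delta, step nu; any of them can be placed first.
Enumerating by repeatedly choosing an available step (one whose prerequisites are all placed) gives 14 distinct complete orderings.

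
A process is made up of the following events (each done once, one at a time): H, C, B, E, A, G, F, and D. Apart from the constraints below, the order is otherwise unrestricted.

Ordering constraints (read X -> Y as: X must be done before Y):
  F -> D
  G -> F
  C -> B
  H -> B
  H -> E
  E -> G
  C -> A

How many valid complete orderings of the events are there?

105

2 events have no prerequisites (H, C), so any of them could come first.
Counting all ways to extend the partial order to a total order gives 105.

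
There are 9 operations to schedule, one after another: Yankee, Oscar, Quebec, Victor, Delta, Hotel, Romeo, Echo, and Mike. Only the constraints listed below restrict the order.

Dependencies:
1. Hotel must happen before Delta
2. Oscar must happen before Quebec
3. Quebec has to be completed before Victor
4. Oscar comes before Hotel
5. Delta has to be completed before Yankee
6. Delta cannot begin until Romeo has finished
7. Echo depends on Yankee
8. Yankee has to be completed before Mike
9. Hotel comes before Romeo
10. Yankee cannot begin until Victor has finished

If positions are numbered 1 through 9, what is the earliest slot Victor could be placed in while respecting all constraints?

3

Every operation that must precede Victor has to come before it. Tracing all chains that end at Victor, those operations are: Oscar, Quebec — 2 in total.
So at minimum 2 operations come before Victor, putting Victor no earlier than position 3. That position is achievable by scheduling exactly those predecessors first.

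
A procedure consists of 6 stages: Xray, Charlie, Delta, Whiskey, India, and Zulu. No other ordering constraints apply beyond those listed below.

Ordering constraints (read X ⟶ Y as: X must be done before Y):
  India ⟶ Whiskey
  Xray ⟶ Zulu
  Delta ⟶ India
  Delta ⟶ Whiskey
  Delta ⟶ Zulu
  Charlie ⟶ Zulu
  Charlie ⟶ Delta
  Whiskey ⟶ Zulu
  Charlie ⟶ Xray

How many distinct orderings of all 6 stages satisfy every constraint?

4

Only Charlie has no prerequisites, so it must go first.
Counting all ways to extend the partial order to a total order gives 4.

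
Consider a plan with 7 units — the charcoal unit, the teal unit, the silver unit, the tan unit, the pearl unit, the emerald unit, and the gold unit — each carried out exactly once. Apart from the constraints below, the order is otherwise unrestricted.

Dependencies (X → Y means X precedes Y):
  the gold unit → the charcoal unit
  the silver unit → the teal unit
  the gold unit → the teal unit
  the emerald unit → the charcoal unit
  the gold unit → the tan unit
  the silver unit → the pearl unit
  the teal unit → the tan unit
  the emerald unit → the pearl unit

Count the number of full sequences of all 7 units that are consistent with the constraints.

The units with no prerequisites are the silver unit, the emerald unit, the gold unit; any of them can be placed first.
Enumerating by repeatedly choosing an available unit (one whose prerequisites are all placed) gives 100 distinct complete orderings.

100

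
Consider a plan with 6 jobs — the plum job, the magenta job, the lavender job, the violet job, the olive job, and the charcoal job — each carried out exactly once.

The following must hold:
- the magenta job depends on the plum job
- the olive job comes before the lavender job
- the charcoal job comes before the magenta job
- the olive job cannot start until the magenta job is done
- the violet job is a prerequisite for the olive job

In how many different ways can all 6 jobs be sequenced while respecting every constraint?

The jobs with no prerequisites are the plum job, the violet job, the charcoal job; any of them can be placed first.
Systematically extending each partial ordering one job at a time and counting, there are 8 complete orderings.

8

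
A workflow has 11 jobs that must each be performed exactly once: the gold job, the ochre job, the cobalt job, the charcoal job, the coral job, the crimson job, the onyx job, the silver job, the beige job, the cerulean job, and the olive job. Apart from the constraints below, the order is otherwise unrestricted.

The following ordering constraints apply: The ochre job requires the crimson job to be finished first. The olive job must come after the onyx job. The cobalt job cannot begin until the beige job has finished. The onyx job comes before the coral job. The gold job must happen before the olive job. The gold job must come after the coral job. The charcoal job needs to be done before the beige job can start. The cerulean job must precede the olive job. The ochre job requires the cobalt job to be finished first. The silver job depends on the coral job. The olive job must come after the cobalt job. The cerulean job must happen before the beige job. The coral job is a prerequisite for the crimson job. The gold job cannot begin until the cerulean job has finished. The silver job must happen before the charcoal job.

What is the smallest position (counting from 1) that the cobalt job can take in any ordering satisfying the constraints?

Every job that must precede the cobalt job has to come before it. Tracing all chains that end at the cobalt job, those jobs are: the charcoal job, the coral job, the onyx job, the silver job, the beige job, the cerulean job — 6 in total.
So at minimum 6 jobs come before the cobalt job, putting the cobalt job no earlier than position 7. That position is achievable by scheduling exactly those predecessors first.

7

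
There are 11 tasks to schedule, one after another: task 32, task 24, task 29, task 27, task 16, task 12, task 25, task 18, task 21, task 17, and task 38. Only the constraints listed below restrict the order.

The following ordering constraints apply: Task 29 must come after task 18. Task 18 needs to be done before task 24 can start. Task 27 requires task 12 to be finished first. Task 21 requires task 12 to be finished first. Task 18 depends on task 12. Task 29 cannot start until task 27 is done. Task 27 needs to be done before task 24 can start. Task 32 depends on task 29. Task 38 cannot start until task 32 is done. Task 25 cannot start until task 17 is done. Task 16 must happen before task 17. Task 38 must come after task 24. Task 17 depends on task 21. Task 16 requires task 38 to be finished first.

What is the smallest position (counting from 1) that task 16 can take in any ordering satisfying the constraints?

The tasks that are forced before task 16, directly or transitively, are task 32, task 24, task 29, task 27, task 12, task 18, task 38. That's 7 tasks.
With 7 mandatory predecessors, the earliest task 16 can sit is position 7+1 = 8, and placing just those 7 first achieves it.

8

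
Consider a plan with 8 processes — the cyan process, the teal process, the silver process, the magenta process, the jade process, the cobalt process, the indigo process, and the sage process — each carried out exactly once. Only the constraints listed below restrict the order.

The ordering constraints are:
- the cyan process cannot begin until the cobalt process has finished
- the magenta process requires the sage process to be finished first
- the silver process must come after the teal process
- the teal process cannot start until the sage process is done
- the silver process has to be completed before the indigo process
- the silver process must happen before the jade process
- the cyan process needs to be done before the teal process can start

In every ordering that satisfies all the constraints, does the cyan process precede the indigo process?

Following the dependencies: the cyan process → the teal process → the silver process → the indigo process.
Hence the cyan process necessarily comes before the indigo process.

Yes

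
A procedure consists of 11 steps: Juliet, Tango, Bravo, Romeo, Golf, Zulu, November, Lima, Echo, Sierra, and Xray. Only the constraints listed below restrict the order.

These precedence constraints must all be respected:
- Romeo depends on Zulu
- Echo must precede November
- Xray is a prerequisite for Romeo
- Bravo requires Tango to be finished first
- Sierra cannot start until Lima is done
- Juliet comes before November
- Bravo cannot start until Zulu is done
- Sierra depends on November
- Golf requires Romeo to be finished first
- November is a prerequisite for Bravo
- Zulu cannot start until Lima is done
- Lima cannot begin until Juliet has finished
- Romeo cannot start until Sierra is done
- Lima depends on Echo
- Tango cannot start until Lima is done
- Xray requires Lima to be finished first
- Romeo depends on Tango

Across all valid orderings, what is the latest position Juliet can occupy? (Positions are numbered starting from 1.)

Every step that must follow Juliet has to come after it. Tracing all chains starting from Juliet, those steps are: Tango, Bravo, Romeo, Golf, Zulu, November, Lima, Sierra, Xray — 9 in total.
So at least 9 steps follow Juliet, putting Juliet no later than position 2. That position is achievable by scheduling everything else first.

2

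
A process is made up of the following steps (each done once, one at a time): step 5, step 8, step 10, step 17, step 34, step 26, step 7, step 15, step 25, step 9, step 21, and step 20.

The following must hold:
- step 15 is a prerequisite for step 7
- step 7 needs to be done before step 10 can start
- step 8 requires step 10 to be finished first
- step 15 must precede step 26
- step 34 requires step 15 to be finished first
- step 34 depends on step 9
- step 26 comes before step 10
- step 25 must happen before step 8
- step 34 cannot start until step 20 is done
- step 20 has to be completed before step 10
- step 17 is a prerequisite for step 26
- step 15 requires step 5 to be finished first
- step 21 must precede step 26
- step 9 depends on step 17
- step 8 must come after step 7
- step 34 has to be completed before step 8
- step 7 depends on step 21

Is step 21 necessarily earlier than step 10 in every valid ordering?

Yes

Following the dependencies: step 21 → step 26 → step 10.
That forces step 21 before step 10 in every valid schedule.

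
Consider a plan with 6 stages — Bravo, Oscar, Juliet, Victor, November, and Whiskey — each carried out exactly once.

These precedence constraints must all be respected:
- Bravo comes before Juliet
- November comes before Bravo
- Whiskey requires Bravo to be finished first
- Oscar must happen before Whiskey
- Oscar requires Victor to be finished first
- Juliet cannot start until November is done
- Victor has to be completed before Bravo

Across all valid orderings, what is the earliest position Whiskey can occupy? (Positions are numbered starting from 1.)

Working backwards through the constraints from Whiskey, its full set of required predecessors is Bravo, Oscar, Victor, November — 4 of them.
So at minimum 4 stages come before Whiskey, putting Whiskey no earlier than position 5. That position is achievable by scheduling exactly those predecessors first.

5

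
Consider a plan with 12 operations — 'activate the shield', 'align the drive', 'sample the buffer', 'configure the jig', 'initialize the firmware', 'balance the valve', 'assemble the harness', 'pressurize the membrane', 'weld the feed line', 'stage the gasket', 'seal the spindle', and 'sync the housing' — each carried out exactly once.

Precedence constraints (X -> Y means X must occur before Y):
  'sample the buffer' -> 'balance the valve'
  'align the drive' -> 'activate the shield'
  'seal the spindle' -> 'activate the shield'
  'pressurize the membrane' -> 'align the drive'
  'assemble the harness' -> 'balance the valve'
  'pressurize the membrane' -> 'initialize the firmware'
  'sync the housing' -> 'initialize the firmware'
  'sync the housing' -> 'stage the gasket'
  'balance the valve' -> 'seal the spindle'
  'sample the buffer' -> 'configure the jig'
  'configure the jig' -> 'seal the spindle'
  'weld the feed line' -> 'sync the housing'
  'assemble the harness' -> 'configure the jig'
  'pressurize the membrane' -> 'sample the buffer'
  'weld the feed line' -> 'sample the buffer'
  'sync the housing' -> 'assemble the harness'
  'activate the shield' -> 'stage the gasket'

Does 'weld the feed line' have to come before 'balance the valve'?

Chaining the stated constraints: 'weld the feed line' → 'sample the buffer' → 'balance the valve'.
So 'weld the feed line' must precede 'balance the valve' in any valid ordering.

Yes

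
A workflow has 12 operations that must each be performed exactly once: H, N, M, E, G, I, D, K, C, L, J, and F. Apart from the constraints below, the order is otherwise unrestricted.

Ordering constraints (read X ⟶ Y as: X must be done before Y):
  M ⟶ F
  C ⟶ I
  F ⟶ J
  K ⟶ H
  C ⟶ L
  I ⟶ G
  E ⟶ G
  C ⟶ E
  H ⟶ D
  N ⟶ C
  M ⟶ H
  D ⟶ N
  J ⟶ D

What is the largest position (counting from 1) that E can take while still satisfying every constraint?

The only operation forced after E (directly or by a chain) is G.
With 1 mandatory successor out of 12 operations total, the latest slot for E is 12−1 = 11, and it's reachable by doing all non-successors before E.

11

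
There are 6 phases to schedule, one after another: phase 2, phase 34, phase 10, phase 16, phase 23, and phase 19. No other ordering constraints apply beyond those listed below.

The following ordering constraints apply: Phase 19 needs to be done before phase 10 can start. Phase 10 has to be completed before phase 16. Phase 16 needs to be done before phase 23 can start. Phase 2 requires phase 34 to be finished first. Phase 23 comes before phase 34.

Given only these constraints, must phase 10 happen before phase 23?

There is a constraint chain phase 10 → phase 16 → phase 23.
Hence phase 10 necessarily comes before phase 23.

Yes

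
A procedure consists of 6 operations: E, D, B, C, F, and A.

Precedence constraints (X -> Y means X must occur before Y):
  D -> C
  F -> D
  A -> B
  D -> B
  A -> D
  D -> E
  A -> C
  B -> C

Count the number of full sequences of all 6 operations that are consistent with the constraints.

2 operations have no prerequisites (F, A), so any of them could come first.
Counting all ways to extend the partial order to a total order gives 6.

6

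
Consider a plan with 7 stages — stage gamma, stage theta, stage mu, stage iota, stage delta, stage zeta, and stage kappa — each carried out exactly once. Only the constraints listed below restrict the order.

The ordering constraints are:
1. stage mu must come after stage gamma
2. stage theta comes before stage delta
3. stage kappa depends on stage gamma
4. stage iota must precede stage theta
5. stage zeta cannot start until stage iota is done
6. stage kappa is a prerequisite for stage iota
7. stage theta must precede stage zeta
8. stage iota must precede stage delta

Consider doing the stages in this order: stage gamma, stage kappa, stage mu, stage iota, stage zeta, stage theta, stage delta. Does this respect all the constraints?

The sequence places stage zeta ahead of stage theta.
But one of the constraints requires stage theta before stage zeta, so this ordering violates it.

No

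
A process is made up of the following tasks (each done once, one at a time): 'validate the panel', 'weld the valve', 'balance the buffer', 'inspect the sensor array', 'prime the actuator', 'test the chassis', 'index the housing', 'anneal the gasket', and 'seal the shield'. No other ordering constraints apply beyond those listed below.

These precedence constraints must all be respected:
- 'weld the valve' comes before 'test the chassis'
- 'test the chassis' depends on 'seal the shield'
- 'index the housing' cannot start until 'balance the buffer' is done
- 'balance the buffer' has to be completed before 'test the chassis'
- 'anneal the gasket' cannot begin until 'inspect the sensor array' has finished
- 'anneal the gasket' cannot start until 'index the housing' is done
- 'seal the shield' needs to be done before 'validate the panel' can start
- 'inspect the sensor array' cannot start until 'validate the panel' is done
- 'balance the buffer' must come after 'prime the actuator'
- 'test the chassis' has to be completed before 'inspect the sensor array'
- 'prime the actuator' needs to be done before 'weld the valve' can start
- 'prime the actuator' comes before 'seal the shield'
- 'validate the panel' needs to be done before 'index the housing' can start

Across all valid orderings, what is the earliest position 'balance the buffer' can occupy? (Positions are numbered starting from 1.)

The only task forced before 'balance the buffer' (directly or transitively) is 'prime the actuator'.
With 1 mandatory predecessor, the earliest 'balance the buffer' can sit is position 1+1 = 2, and placing just that one first achieves it.

2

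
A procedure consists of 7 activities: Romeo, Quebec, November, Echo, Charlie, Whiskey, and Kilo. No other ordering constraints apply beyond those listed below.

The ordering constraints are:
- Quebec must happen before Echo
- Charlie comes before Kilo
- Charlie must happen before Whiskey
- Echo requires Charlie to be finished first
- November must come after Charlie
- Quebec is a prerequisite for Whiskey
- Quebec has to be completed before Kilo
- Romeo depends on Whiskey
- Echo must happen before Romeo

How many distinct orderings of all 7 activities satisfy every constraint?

The activities with no prerequisites are Quebec, Charlie; any of them can be placed first.
Enumerating by repeatedly choosing an available activity (one whose prerequisites are all placed) gives 88 distinct complete orderings.

88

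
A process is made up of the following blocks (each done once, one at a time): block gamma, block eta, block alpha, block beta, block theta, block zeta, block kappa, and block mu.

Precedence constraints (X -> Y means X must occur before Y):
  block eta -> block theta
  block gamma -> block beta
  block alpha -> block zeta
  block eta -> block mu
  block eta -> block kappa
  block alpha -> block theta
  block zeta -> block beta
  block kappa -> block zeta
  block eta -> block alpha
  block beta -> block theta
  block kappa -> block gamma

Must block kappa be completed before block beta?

Yes

There is a constraint chain block kappa → block gamma → block beta.
Hence block kappa necessarily comes before block beta.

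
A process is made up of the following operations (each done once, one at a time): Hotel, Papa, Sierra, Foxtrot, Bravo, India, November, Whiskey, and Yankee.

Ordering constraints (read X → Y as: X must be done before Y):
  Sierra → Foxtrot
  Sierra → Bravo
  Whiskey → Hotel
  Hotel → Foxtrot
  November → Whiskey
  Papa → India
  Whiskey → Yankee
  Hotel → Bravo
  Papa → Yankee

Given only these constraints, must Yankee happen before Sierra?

Nothing in the constraints links Yankee and Sierra; they are unordered relative to each other.
So Yankee can come before Sierra or after — it is not forced.

No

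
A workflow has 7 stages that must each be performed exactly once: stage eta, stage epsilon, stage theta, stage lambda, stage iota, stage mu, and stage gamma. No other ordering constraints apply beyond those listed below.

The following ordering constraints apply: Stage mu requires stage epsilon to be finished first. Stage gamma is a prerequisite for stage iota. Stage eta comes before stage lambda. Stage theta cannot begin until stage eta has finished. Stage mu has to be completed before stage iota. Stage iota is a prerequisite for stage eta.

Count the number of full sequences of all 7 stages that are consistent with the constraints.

6

2 stages have no prerequisites (stage epsilon, stage gamma), so any of them could come first.
Enumerating by repeatedly choosing an available stage (one whose prerequisites are all placed) gives 6 distinct complete orderings.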